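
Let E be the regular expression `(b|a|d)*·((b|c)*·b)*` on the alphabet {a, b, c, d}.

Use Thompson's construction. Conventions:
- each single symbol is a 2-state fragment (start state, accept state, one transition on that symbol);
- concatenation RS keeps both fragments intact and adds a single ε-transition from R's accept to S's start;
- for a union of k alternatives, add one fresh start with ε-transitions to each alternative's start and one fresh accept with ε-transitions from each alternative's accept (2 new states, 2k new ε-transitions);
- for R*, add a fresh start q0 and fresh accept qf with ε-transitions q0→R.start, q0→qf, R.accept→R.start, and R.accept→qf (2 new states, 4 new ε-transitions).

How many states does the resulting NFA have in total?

22

Per subexpression:
Each of the 6 symbol leaves contributes a 2-state fragment.
  b|a|d — 8 states
  (b|a|d)* — 10 states
  b|c — 6 states
  (b|c)* — 8 states
  (b|c)*·b — 10 states
  ((b|c)*·b)* — 12 states
  (b|a|d)*·((b|c)*·b)* — 22 states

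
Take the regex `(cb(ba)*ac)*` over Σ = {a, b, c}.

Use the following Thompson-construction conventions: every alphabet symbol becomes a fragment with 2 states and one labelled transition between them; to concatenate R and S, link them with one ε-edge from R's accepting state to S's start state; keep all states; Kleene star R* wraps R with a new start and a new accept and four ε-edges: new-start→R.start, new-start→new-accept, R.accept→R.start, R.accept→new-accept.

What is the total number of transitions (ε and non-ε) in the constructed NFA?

19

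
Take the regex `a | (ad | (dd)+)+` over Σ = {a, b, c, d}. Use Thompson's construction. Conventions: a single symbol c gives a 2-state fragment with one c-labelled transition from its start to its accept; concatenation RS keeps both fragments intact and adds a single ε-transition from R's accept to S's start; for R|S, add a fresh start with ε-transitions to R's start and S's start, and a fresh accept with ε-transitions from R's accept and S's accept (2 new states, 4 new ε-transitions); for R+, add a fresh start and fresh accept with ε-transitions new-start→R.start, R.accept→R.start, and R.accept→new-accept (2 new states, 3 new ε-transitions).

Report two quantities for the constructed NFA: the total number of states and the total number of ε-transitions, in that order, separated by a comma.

Building bottom-up:
Each of the 5 symbol leaves contributes 2 states and 0 ε-transitions.
  ad : 4 states, 1 ε-transition
  dd : 4 states, 1 ε-transition
  (dd)+ : 6 states, 4 ε-transitions
  ad | (dd)+ : 12 states, 9 ε-transitions
  (ad | (dd)+)+ : 14 states, 12 ε-transitions
  a | (ad | (dd)+)+ : 18 states, 16 ε-transitions

18, 16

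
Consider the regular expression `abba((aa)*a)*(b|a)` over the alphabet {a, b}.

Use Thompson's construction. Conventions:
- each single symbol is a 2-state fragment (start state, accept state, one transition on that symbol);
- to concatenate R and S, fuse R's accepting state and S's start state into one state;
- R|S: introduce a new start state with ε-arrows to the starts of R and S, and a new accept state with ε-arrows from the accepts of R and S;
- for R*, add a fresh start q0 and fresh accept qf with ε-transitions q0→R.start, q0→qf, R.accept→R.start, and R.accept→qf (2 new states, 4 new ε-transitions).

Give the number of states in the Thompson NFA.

Recursing over subexpressions:
Each of the 9 symbol leaves contributes a 2-state fragment.
  aa = 3 states
  (aa)* = 5 states
  (aa)*a = 6 states
  ((aa)*a)* = 8 states
  b|a = 6 states
  abba((aa)*a)*(b|a) = 17 states

17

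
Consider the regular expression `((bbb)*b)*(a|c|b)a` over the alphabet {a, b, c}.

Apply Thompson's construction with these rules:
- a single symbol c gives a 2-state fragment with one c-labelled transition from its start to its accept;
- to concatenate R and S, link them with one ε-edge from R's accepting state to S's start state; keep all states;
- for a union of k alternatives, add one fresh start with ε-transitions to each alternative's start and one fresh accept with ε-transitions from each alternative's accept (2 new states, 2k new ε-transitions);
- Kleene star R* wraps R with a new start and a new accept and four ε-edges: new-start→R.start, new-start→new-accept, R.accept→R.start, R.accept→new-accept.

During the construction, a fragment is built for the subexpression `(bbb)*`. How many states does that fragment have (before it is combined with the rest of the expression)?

8

Fragment for `(bbb)*`:
Each of the 3 symbol leaves contributes a 2-state fragment.
  bbb : 6 states
  (bbb)* : 8 states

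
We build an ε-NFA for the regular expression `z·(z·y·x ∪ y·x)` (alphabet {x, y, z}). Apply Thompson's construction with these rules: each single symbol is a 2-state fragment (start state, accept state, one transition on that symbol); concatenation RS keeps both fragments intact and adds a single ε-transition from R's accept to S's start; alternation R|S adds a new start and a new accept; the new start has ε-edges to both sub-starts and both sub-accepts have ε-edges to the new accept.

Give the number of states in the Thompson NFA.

14

Per subexpression:
Each of the 6 symbol leaves contributes a 2-state fragment.
  z·y·x : 6 states
  y·x : 4 states
  z·y·x ∪ y·x : 12 states
  z·(z·y·x ∪ y·x) : 14 states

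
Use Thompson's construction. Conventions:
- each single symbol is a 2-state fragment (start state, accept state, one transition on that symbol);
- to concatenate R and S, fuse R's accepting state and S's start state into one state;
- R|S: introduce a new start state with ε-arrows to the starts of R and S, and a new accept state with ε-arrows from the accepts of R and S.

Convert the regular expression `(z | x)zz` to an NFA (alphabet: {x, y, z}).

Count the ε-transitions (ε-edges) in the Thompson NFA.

4

Building bottom-up:
Each of the 4 symbol leaves contributes 0 ε-transitions.
  z | x : 4 ε-transitions
  (z | x)zz : 4 ε-transitions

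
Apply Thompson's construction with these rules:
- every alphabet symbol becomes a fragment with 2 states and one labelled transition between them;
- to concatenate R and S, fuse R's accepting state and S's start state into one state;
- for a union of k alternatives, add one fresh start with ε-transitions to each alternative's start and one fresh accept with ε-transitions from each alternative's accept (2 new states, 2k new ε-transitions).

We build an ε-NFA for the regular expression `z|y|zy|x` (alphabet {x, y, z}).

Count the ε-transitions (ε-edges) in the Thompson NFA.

Building bottom-up:
Each of the 5 symbol leaves contributes 0 ε-transitions.
  zy → 0 ε-transitions
  z|y|zy|x → 8 ε-transitions

8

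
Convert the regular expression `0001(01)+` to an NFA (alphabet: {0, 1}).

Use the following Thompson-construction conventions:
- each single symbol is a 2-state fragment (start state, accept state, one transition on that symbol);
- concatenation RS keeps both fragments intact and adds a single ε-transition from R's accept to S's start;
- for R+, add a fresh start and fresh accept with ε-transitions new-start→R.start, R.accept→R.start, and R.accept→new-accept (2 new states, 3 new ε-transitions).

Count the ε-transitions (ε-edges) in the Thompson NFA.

8

Per subexpression:
Each of the 6 symbol leaves contributes 0 ε-transitions.
  01 = 1 ε-transition
  (01)+ = 4 ε-transitions
  0001(01)+ = 8 ε-transitions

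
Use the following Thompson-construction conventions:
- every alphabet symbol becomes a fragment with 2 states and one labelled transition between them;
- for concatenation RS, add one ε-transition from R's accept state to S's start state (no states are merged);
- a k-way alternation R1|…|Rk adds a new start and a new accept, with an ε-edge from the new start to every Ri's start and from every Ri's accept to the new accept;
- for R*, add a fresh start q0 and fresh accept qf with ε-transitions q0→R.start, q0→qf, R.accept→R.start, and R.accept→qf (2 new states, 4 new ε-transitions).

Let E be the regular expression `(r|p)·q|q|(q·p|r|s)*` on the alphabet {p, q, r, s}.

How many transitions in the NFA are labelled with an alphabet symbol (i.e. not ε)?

Bottom-up over the parse tree:
Each of the 8 symbol leaves contributes exactly 1 symbol transition.
  r|p → 2 symbol transitions
  (r|p)·q → 3 symbol transitions
  q·p → 2 symbol transitions
  q·p|r|s → 4 symbol transitions
  (q·p|r|s)* → 4 symbol transitions
  (r|p)·q|q|(q·p|r|s)* → 8 symbol transitions

8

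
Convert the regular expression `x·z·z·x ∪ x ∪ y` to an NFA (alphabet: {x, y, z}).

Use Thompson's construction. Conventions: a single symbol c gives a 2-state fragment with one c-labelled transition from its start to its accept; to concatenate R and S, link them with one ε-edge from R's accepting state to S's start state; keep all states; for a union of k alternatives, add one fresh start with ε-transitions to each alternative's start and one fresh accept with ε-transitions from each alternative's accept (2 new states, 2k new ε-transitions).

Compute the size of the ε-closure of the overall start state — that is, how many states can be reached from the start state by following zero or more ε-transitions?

Compute the ε-closure size of each fragment's start state recursively; a symbol fragment's start has no outgoing ε-edge, so its closure is just itself (size 1).
  x·z·z·x → |closure| equals the left operand's closure size = 1 (its accept is not ε-reachable, so the closure stops there)
  x·z·z·x ∪ x ∪ y → new start ε-reaches every alternative's start; none of them accept ε, so the new accept is not reached: |closure| = 1 + 1 + 1 + 1 = 4

4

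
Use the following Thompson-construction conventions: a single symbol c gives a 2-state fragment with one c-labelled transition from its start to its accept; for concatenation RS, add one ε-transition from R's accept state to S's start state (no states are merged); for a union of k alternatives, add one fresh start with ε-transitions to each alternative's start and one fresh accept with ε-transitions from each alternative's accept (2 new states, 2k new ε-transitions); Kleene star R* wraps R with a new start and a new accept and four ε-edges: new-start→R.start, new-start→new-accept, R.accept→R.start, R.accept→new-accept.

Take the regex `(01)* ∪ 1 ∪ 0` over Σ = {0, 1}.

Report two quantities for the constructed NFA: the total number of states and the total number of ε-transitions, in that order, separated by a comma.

Bottom-up over the parse tree:
Each of the 4 symbol leaves contributes 2 states and 0 ε-transitions.
  01 → 4 states, 1 ε-transition
  (01)* → 6 states, 5 ε-transitions
  (01)* ∪ 1 ∪ 0 → 12 states, 11 ε-transitions

12, 11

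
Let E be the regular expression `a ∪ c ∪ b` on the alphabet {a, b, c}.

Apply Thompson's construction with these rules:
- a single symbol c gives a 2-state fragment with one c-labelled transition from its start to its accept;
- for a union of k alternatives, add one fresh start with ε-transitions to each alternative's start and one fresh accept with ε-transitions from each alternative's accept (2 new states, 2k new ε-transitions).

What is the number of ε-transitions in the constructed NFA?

6

Building bottom-up:
Each of the 3 symbol leaves contributes 0 ε-transitions.
  a ∪ c ∪ b = 6 ε-transitions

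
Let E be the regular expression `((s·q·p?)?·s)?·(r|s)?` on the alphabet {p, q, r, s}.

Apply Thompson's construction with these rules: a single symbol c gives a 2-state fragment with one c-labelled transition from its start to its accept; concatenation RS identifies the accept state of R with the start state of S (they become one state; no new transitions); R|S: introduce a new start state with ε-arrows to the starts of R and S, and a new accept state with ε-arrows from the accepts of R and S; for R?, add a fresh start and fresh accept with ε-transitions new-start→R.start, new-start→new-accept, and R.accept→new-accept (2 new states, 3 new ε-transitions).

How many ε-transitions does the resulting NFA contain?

16

Per subexpression:
Each of the 6 symbol leaves contributes 0 ε-transitions.
  p? — 3 ε-transitions
  s·q·p? — 3 ε-transitions
  (s·q·p?)? — 6 ε-transitions
  (s·q·p?)?·s — 6 ε-transitions
  ((s·q·p?)?·s)? — 9 ε-transitions
  r|s — 4 ε-transitions
  (r|s)? — 7 ε-transitions
  ((s·q·p?)?·s)?·(r|s)? — 16 ε-transitions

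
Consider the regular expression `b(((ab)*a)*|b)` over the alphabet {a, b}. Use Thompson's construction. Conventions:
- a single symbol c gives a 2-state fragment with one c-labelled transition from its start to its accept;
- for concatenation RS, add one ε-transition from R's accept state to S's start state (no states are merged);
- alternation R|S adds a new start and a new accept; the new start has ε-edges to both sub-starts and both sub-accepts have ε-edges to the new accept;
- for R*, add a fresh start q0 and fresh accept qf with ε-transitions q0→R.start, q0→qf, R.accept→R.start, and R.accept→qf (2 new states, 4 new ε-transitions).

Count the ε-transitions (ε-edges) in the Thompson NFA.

Building bottom-up:
Each of the 5 symbol leaves contributes 0 ε-transitions.
  ab = 1 ε-transition
  (ab)* = 5 ε-transitions
  (ab)*a = 6 ε-transitions
  ((ab)*a)* = 10 ε-transitions
  ((ab)*a)*|b = 14 ε-transitions
  b(((ab)*a)*|b) = 15 ε-transitions

15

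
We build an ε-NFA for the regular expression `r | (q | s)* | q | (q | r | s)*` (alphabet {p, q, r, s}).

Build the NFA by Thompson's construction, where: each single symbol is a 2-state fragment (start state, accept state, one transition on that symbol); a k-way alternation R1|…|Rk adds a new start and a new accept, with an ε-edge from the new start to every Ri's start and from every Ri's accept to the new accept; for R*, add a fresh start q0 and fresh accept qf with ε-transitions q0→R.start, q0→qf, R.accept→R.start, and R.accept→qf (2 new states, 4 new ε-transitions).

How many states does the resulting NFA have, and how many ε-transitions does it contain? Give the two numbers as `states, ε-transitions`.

By structural recursion:
Each of the 7 symbol leaves contributes 2 states and 0 ε-transitions.
  q | s : 6 states, 4 ε-transitions
  (q | s)* : 8 states, 8 ε-transitions
  q | r | s : 8 states, 6 ε-transitions
  (q | r | s)* : 10 states, 10 ε-transitions
  r | (q | s)* | q | (q | r | s)* : 24 states, 26 ε-transitions

24, 26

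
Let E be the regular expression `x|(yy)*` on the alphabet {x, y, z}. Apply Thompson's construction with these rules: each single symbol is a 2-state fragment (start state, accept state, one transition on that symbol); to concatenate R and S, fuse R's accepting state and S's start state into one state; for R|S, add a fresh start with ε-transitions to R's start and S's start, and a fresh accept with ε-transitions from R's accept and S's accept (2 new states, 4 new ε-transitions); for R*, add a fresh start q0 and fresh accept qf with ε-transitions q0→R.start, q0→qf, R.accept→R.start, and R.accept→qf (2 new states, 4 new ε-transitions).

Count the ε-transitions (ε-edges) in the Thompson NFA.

Bottom-up over the parse tree:
Each of the 3 symbol leaves contributes 0 ε-transitions.
  yy : 0 ε-transitions
  (yy)* : 4 ε-transitions
  x|(yy)* : 8 ε-transitions

8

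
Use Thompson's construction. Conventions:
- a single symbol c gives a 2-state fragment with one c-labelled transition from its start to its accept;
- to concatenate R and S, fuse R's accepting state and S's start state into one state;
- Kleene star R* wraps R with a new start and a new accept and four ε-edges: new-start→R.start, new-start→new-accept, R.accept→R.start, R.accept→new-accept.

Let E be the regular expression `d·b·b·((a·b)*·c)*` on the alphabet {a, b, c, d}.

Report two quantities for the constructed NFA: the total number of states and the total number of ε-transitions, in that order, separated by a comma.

11, 8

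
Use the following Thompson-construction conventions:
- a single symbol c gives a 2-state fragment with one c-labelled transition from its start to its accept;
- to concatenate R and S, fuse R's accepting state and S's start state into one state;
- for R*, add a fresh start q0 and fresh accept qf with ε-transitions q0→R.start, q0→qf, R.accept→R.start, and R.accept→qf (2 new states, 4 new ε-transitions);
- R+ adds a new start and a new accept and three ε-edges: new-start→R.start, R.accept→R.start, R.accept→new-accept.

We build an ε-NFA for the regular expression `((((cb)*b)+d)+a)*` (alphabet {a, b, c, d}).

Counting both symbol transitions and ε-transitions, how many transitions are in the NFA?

19

Bottom-up over the parse tree:
Each of the 5 symbol leaves contributes 1 transition (1 symbol, 0 ε).
  cb → 2 transitions (2 symbol, 0 ε)
  (cb)* → 6 transitions (2 symbol, 4 ε)
  (cb)*b → 7 transitions (3 symbol, 4 ε)
  ((cb)*b)+ → 10 transitions (3 symbol, 7 ε)
  ((cb)*b)+d → 11 transitions (4 symbol, 7 ε)
  (((cb)*b)+d)+ → 14 transitions (4 symbol, 10 ε)
  (((cb)*b)+d)+a → 15 transitions (5 symbol, 10 ε)
  ((((cb)*b)+d)+a)* → 19 transitions (5 symbol, 14 ε)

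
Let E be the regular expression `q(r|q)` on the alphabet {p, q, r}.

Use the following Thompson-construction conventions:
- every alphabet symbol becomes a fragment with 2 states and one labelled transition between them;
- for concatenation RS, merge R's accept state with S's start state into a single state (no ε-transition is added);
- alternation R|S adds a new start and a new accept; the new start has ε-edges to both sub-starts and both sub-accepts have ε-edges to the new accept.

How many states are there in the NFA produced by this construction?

7

Bottom-up over the parse tree:
Each of the 3 symbol leaves contributes a 2-state fragment.
  r|q — 6 states
  q(r|q) — 7 states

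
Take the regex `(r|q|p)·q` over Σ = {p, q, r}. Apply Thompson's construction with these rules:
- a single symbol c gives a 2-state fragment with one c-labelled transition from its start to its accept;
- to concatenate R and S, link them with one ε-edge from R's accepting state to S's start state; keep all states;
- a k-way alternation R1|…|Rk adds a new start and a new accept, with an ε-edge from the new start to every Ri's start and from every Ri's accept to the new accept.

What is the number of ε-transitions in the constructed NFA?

By structural recursion:
Each of the 4 symbol leaves contributes 0 ε-transitions.
  r|q|p — 6 ε-transitions
  (r|q|p)·q — 7 ε-transitions

7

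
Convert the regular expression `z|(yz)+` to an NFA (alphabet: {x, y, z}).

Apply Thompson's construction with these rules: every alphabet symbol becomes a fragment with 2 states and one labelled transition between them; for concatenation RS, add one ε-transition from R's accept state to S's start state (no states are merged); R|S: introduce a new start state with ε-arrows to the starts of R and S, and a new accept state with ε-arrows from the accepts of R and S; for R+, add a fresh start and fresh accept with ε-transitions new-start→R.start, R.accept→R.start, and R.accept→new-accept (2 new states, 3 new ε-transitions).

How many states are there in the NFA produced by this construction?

10

Bottom-up over the parse tree:
Each of the 3 symbol leaves contributes a 2-state fragment.
  yz → 4 states
  (yz)+ → 6 states
  z|(yz)+ → 10 states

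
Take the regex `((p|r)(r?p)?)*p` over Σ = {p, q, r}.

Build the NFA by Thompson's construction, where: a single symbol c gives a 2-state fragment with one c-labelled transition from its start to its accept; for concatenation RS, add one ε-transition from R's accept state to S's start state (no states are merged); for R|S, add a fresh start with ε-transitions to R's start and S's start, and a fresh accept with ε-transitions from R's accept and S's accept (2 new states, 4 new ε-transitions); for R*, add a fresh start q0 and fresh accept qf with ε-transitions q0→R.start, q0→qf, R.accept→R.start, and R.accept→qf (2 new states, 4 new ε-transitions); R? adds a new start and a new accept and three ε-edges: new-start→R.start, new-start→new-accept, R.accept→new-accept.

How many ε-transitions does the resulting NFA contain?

Building bottom-up:
Each of the 5 symbol leaves contributes 0 ε-transitions.
  p|r = 4 ε-transitions
  r? = 3 ε-transitions
  r?p = 4 ε-transitions
  (r?p)? = 7 ε-transitions
  (p|r)(r?p)? = 12 ε-transitions
  ((p|r)(r?p)?)* = 16 ε-transitions
  ((p|r)(r?p)?)*p = 17 ε-transitions

17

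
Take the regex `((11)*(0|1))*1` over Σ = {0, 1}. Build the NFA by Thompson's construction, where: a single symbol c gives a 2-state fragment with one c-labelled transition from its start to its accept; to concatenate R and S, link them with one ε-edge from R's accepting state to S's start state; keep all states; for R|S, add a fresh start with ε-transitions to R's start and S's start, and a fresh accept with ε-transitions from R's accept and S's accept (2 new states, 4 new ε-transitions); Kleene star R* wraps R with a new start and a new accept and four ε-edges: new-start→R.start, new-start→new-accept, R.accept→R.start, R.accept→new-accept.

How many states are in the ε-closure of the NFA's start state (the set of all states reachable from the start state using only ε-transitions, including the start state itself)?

9

Let C(F) = |ε-closure(F.start)| within fragment F, and note whether F accepts ε. Symbol fragments have C = 1 and do not accept ε. Then:
  11 : same as the first factor's closure: C = 1
  (11)* : new start has ε-edges to the inner start and to the new accept, so C = 2 + 1 = 3
  0|1 : C = 1 + 1 + 1 = 3 (the new accept is not ε-reachable since no branch accepts ε)
  (11)*(0|1) : the left operand accepts ε, so the closure extends into the next operand (via the concat ε-link); C = 3 + 3 = 6
  ((11)*(0|1))* : the star's fresh start ε-reaches both the body's start and the fresh accept: C = 2 + 6 = 8
  ((11)*(0|1))*1 : C = 8 + 1 = 9 (closure spills across the concat boundary because the left factor accepts ε)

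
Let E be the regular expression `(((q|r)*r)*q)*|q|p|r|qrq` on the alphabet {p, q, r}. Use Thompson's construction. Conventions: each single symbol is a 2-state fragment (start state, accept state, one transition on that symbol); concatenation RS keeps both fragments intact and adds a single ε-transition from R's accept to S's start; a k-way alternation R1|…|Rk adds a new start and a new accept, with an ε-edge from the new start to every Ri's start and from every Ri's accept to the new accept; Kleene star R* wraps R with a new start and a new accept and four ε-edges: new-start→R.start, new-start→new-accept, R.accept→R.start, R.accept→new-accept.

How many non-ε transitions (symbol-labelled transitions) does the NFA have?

By structural recursion:
Each of the 10 symbol leaves contributes exactly 1 symbol transition.
  q|r — 2 symbol transitions
  (q|r)* — 2 symbol transitions
  (q|r)*r — 3 symbol transitions
  ((q|r)*r)* — 3 symbol transitions
  ((q|r)*r)*q — 4 symbol transitions
  (((q|r)*r)*q)* — 4 symbol transitions
  qrq — 3 symbol transitions
  (((q|r)*r)*q)*|q|p|r|qrq — 10 symbol transitions

10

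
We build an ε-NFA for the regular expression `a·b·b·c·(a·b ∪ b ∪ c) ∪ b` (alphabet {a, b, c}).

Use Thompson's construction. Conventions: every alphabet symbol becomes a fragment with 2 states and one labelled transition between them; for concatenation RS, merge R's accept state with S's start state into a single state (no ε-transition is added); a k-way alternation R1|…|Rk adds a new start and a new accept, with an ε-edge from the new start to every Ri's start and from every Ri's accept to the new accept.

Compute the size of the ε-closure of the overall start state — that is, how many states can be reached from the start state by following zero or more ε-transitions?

3

Work bottom-up. For each fragment F, track |ε-closure(F.start)| and whether F's accept lies in that closure (i.e. whether F accepts ε). A single-symbol fragment has closure size 1 and does not accept ε.
  a·b : same as the first factor's closure: C = 1
  a·b ∪ b ∪ c : new start ε-reaches every alternative's start; none of them accept ε, so the new accept is not reached: C = 1 + 1 + 1 + 1 = 4
  a·b·b·c·(a·b ∪ b ∪ c) : same as the first factor's closure: C = 1
  a·b·b·c·(a·b ∪ b ∪ c) ∪ b : C = 1 + 1 + 1 = 3 (the new accept is not ε-reachable since no branch accepts ε)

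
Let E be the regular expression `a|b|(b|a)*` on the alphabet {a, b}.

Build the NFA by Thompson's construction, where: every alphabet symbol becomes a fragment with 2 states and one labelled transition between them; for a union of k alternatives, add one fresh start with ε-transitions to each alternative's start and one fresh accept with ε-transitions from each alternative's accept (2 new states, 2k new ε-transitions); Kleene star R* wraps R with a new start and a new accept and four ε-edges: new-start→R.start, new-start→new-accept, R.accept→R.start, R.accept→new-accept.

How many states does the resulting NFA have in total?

14

Building bottom-up:
Each of the 4 symbol leaves contributes a 2-state fragment.
  b|a = 6 states
  (b|a)* = 8 states
  a|b|(b|a)* = 14 states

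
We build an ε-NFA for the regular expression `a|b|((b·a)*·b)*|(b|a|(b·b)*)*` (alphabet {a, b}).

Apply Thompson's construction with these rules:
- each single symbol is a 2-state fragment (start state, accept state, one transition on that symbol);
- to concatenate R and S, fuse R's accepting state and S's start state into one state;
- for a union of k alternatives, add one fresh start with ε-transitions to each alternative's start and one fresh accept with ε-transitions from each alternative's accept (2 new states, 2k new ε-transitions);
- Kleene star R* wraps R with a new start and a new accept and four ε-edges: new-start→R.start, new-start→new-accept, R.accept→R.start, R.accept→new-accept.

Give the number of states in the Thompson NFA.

By structural recursion:
Each of the 9 symbol leaves contributes a 2-state fragment.
  b·a : 3 states
  (b·a)* : 5 states
  (b·a)*·b : 6 states
  ((b·a)*·b)* : 8 states
  b·b : 3 states
  (b·b)* : 5 states
  b|a|(b·b)* : 11 states
  (b|a|(b·b)*)* : 13 states
  a|b|((b·a)*·b)*|(b|a|(b·b)*)* : 27 states

27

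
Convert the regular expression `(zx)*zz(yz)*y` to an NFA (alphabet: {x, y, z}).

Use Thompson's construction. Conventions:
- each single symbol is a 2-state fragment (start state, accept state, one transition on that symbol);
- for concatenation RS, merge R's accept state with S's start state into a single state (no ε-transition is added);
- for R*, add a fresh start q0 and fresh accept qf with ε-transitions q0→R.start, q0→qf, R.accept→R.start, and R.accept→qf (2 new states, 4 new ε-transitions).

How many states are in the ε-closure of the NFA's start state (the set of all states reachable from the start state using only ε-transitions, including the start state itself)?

Compute the ε-closure size of each fragment's start state recursively; a symbol fragment's start has no outgoing ε-edge, so its closure is just itself (size 1).
  zx → |ε-closure| equals the left operand's closure size = 1 (its accept is not ε-reachable, so the closure stops there)
  (zx)* → the star's fresh start ε-reaches both the body's start and the fresh accept: |ε-closure| = 2 + 1 = 3
  yz → same as the first factor's closure: |ε-closure| = 1
  (yz)* → new start has ε-edges to the inner start and to the new accept, so |ε-closure| = 2 + 1 = 3
  (zx)*zz(yz)*y → |ε-closure| = 3 + (1−1) = 3 (closure spills across the concat boundary because the left factor accepts ε)

3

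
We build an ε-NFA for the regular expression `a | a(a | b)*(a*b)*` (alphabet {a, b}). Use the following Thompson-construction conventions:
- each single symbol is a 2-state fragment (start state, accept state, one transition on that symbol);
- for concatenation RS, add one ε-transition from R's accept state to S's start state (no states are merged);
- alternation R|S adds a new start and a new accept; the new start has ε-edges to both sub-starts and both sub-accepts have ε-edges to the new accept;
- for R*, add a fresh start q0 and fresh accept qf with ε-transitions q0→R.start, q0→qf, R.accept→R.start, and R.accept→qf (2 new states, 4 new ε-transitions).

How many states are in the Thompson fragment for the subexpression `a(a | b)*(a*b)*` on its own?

Fragment for `a(a | b)*(a*b)*`:
Each of the 5 symbol leaves contributes a 2-state fragment.
  a | b = 6 states
  (a | b)* = 8 states
  a* = 4 states
  a*b = 6 states
  (a*b)* = 8 states
  a(a | b)*(a*b)* = 18 states

18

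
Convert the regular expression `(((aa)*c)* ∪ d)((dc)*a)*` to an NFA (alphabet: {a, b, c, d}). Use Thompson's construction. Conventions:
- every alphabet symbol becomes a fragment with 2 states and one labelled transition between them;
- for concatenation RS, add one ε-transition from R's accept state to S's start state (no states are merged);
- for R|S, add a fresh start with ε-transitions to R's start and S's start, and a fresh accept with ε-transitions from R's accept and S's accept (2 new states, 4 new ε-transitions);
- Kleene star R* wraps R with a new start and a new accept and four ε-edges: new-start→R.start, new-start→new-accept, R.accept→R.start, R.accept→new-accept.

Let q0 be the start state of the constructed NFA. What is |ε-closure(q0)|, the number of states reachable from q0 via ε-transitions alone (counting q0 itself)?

Let C(F) = |ε-closure(F.start)| within fragment F, and note whether F accepts ε. Symbol fragments have C = 1 and do not accept ε. Then:
  aa — same as the first factor's closure: |ε-closure| = 1
  (aa)* — new start has ε-edges to the inner start and to the new accept, so |ε-closure| = 2 + 1 = 3
  (aa)*c — |ε-closure| = 3 + 1 = 4 (closure spills across the concat boundary because the left factor accepts ε)
  ((aa)*c)* — the star's fresh start ε-reaches both the body's start and the fresh accept: |ε-closure| = 2 + 4 = 6
  ((aa)*c)* ∪ d — |ε-closure| = 1 (new start) + (6 + 1) + 1 (new accept, since some branch ε-reaches its own accept) = 9
  dc — |ε-closure| equals the left operand's closure size = 1 (its accept is not ε-reachable, so the closure stops there)
  (dc)* — the star's fresh start ε-reaches both the body's start and the fresh accept: |ε-closure| = 2 + 1 = 3
  (dc)*a — the left operand accepts ε, so the closure extends into the next operand (via the concat ε-link); |ε-closure| = 3 + 1 = 4
  ((dc)*a)* — new start has ε-edges to the inner start and to the new accept, so |ε-closure| = 2 + 4 = 6
  (((aa)*c)* ∪ d)((dc)*a)* — the left operand accepts ε, so the closure extends into the next operand (via the concat ε-link); |ε-closure| = 9 + 6 = 15

15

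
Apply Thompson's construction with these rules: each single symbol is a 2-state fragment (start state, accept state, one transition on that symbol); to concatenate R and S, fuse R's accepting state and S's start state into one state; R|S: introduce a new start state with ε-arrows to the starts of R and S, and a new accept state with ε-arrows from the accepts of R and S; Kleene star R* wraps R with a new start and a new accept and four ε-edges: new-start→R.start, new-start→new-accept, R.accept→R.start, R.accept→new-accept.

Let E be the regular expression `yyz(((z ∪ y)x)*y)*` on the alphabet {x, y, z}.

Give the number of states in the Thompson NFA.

Recursing over subexpressions:
Each of the 7 symbol leaves contributes a 2-state fragment.
  z ∪ y → 6 states
  (z ∪ y)x → 7 states
  ((z ∪ y)x)* → 9 states
  ((z ∪ y)x)*y → 10 states
  (((z ∪ y)x)*y)* → 12 states
  yyz(((z ∪ y)x)*y)* → 15 states

15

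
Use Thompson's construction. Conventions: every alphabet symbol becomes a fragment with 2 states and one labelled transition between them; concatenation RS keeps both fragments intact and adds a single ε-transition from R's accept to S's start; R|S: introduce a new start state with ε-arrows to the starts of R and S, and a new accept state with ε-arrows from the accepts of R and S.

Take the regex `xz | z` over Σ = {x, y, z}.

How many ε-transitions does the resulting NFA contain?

Building bottom-up:
Each of the 3 symbol leaves contributes 0 ε-transitions.
  xz : 1 ε-transition
  xz | z : 5 ε-transitions

5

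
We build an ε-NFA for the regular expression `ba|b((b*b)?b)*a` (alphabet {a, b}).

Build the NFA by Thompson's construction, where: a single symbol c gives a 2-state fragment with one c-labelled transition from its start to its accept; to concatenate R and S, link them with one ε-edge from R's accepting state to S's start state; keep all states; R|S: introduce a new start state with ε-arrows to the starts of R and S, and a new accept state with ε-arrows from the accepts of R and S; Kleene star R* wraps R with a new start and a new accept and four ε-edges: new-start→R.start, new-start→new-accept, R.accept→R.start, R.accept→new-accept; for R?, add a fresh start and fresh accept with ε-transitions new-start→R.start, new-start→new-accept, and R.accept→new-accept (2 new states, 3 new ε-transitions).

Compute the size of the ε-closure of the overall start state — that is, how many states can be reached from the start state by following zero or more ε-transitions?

3

Compute the ε-closure size of each fragment's start state recursively; a symbol fragment's start has no outgoing ε-edge, so its closure is just itself (size 1).
  ba : C equals the left operand's closure size = 1 (its accept is not ε-reachable, so the closure stops there)
  b* : C = 1 (new start) + 1 (body) + 1 (new accept) = 3
  b*b : C = 3 + 1 = 4 (closure spills across the concat boundary because the left factor accepts ε)
  (b*b)? : C = 1 (new start) + 4 (body) + 1 (new accept, via ε) = 6
  (b*b)?b : C = 6 + 1 = 7 (closure spills across the concat boundary because the left factor accepts ε)
  ((b*b)?b)* : C = 1 (new start) + 7 (body) + 1 (new accept) = 9
  b((b*b)?b)*a : C equals the left operand's closure size = 1 (its accept is not ε-reachable, so the closure stops there)
  ba|b((b*b)?b)*a : C = 1 + 1 + 1 = 3 (the new accept is not ε-reachable since no branch accepts ε)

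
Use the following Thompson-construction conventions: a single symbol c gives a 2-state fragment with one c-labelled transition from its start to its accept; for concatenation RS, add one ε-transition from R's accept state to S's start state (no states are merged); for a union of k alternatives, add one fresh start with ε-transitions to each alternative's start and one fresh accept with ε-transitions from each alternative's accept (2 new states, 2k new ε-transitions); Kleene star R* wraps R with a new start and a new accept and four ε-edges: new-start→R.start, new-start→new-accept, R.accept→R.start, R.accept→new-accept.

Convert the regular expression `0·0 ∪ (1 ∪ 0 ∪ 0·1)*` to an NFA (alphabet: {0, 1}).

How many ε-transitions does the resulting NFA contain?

16

Bottom-up over the parse tree:
Each of the 6 symbol leaves contributes 0 ε-transitions.
  0·0 → 1 ε-transition
  0·1 → 1 ε-transition
  1 ∪ 0 ∪ 0·1 → 7 ε-transitions
  (1 ∪ 0 ∪ 0·1)* → 11 ε-transitions
  0·0 ∪ (1 ∪ 0 ∪ 0·1)* → 16 ε-transitions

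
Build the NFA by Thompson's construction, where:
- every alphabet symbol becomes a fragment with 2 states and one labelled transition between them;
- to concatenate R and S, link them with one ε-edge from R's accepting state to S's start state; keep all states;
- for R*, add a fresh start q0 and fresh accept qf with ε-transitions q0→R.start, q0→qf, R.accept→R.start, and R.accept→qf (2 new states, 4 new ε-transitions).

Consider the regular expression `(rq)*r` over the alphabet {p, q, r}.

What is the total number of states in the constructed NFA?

Recursing over subexpressions:
Each of the 3 symbol leaves contributes a 2-state fragment.
  rq = 4 states
  (rq)* = 6 states
  (rq)*r = 8 states

8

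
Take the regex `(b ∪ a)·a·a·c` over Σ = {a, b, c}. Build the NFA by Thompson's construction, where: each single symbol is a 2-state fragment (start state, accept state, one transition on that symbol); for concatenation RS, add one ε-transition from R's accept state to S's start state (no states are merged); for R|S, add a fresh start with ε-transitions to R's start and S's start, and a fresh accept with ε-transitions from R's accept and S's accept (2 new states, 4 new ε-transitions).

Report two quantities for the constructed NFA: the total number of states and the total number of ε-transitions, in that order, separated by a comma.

12, 7

By structural recursion:
Each of the 5 symbol leaves contributes 2 states and 0 ε-transitions.
  b ∪ a — 6 states, 4 ε-transitions
  (b ∪ a)·a·a·c — 12 states, 7 ε-transitions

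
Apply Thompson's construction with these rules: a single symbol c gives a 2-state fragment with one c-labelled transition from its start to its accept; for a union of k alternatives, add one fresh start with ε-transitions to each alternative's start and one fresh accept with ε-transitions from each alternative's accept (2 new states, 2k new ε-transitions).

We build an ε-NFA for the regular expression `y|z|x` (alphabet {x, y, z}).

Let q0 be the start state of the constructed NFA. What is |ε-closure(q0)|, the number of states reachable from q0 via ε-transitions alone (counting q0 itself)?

4

Compute the ε-closure size of each fragment's start state recursively; a symbol fragment's start has no outgoing ε-edge, so its closure is just itself (size 1).
  y|z|x : C = 1 + 1 + 1 + 1 = 4 (the new accept is not ε-reachable since no branch accepts ε)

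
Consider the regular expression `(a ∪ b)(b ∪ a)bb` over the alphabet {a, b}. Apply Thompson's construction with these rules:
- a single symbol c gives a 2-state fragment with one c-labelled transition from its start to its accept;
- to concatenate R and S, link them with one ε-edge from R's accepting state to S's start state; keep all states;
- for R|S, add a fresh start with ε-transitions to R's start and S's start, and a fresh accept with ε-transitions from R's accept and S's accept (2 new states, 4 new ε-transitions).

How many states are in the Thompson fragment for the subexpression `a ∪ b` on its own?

6

Fragment for `a ∪ b`:
Each of the 2 symbol leaves contributes a 2-state fragment.
  a ∪ b = 6 states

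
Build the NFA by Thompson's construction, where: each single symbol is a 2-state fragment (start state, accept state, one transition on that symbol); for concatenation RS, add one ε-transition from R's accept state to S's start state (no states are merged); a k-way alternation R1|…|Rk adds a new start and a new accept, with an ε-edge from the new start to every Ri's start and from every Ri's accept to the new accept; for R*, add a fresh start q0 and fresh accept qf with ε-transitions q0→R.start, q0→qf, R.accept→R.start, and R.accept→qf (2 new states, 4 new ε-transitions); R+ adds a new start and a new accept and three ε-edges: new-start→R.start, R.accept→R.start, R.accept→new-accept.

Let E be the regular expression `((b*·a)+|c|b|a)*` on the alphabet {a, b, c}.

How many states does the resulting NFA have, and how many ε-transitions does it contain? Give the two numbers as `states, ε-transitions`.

Recursing over subexpressions:
Each of the 5 symbol leaves contributes 2 states and 0 ε-transitions.
  b* — 4 states, 4 ε-transitions
  b*·a — 6 states, 5 ε-transitions
  (b*·a)+ — 8 states, 8 ε-transitions
  (b*·a)+|c|b|a — 16 states, 16 ε-transitions
  ((b*·a)+|c|b|a)* — 18 states, 20 ε-transitions

18, 20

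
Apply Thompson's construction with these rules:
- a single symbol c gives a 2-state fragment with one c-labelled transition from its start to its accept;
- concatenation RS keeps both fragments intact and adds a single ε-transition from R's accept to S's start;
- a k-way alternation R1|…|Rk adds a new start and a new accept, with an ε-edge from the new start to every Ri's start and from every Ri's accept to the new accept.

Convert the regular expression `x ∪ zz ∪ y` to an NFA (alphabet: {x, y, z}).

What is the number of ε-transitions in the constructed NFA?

Recursing over subexpressions:
Each of the 4 symbol leaves contributes 0 ε-transitions.
  zz : 1 ε-transition
  x ∪ zz ∪ y : 7 ε-transitions

7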